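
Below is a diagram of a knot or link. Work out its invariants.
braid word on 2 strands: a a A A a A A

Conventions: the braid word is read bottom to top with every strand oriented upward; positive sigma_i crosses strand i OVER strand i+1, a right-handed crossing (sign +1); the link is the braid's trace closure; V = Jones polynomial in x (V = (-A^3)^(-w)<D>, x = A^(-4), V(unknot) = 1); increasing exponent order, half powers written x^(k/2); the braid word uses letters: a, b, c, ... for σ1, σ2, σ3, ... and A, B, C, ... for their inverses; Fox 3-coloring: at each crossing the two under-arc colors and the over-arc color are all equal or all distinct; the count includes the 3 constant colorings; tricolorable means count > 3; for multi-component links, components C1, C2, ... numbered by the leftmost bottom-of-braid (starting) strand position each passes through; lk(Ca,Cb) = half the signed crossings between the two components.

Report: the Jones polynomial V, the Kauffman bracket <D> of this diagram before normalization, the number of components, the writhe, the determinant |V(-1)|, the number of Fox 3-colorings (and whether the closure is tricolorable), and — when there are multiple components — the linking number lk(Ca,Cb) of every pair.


V = 1
<D> = -A^-3 (w = -1)
1 component over 7 crossings, w = -1
3 Fox colorings among 3^7, |V(-1)| = 1: not tricolorable
why: one generator, power 1: the (2,1) torus pattern


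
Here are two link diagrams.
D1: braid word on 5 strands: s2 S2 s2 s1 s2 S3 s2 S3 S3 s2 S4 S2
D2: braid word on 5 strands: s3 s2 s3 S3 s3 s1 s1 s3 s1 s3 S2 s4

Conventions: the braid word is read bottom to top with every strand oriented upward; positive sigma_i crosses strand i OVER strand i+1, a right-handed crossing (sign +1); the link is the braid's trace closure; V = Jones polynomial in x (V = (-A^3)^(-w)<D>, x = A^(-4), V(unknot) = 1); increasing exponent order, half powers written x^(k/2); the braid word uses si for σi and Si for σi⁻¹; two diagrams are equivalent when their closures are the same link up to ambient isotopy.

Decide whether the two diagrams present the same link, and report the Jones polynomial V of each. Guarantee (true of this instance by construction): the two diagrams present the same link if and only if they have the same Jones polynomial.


same link: no
V(D1) = -x^-3 + 2x^-2 - 2x^-1 + 3 - 2x + 2x^2 - x^3  [12 crossings, <D> = -A^-12 + 2A^-8 - 2A^-4 + 3 - 2A^4 + 2A^8 - A^12, w = 0]
D2 (bracket A^-8 - 2A^-4 + 1 - 2A^4 + 2A^8 + A^16; 12 crossings at w = +8): V = x^2 + 2x^4 - 2x^5 + x^6 - 2x^7 + x^8
note: 2 classes among 2 diagrams; unequal V(x) rules out equality


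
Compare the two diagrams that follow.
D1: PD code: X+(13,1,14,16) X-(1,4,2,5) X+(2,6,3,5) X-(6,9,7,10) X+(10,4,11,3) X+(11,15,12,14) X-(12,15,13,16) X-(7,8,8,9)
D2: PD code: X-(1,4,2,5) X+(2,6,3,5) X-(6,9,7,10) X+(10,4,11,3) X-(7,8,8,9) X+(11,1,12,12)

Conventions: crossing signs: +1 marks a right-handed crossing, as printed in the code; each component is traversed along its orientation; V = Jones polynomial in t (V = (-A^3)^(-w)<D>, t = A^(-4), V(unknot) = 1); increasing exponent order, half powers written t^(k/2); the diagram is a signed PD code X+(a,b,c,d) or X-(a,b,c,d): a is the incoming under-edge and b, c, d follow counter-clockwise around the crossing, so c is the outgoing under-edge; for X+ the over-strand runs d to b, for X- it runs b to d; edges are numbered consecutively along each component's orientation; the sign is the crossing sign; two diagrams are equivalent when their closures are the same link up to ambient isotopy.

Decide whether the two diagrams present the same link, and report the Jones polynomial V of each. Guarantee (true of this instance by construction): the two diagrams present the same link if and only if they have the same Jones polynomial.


same link: yes
V(D1) = 1  [8 crossings, <D> = 1, w = 0]
V(D2) = 1  (w 0, c 6, <D> = 1)
note: Reidemeister moves carry D1 (8 crossings) to D2 (6)


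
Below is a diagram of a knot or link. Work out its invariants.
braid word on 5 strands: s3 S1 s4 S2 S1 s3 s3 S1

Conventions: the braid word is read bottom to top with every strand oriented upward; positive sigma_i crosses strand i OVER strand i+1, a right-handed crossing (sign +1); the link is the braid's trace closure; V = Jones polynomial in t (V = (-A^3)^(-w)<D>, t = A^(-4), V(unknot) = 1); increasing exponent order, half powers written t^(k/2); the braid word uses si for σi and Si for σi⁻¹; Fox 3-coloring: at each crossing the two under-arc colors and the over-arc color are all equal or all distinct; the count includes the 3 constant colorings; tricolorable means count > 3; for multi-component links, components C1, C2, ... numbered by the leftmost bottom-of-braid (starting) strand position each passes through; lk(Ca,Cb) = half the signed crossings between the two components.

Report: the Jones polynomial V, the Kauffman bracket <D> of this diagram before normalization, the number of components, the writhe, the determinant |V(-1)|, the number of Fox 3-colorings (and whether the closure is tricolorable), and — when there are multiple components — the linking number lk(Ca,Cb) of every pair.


V(t) = -t^-3 + t^-2 - t^-1 + 3 - t + t^2 - t^3
bracket: -A^-12 + A^-8 - A^-4 + 3 - A^4 + A^8 - A^12, w = 0
1 component, writhe 0, over 8 crossings
det 9, colorings 27 of 3^8 — tricolorable
observation: w = 0 (over 8 crossings) is diagram-only; (-A^3)^(0) removes it from V


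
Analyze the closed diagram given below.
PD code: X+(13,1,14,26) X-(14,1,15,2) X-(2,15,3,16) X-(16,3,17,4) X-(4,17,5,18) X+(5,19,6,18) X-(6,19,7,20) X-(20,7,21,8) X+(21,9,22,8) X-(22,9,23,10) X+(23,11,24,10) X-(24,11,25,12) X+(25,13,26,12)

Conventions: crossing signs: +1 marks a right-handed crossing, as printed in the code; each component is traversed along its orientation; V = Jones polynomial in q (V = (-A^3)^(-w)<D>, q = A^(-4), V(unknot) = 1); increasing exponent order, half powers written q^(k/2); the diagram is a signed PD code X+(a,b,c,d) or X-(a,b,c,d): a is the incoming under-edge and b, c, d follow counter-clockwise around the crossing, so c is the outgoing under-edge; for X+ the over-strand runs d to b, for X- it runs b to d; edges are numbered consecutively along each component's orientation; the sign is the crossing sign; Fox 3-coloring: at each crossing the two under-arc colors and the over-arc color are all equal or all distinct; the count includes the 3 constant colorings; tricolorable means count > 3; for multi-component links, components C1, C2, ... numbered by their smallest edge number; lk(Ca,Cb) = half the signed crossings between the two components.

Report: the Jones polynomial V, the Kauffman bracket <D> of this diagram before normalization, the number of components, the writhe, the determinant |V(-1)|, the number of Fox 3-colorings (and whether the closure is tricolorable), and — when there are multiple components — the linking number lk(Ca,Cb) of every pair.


Jones polynomial: V(q) = -q^-4 + q^-3 + q^-1
<D> = -A^-5 - A^3 + A^7; writhe -3
components 1, writhe -3 (13 crossings)
3-colorings: 9 of 3^13, det 3 — tricolorable
note: det 3 = |V(-1)|; divisible by 3, so tricolorable


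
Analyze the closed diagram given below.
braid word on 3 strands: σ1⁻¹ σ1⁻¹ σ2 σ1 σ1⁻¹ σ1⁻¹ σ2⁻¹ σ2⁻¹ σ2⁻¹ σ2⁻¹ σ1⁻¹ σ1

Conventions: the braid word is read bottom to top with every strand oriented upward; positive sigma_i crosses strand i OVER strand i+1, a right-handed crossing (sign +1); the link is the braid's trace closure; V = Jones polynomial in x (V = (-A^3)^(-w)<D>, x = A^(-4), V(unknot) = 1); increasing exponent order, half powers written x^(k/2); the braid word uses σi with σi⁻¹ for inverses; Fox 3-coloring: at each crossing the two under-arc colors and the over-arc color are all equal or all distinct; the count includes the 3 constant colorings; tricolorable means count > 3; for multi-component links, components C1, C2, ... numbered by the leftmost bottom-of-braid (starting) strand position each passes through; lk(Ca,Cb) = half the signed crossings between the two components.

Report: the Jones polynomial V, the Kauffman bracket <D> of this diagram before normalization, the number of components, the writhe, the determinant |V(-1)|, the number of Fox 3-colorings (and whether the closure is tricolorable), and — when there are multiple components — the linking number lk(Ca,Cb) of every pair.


V(x) = -x^-9 + 2x^-8 - 3x^-7 + 3x^-6 - 3x^-5 + 3x^-4 - x^-3 + x^-2
bracket: A^-10 - A^-6 + 3A^-2 - 3A^2 + 3A^6 - 3A^10 + 2A^14 - A^18, w = -6
1 component, writhe -6, over 12 crossings
det 17, colorings 3 of 3^12 — not tricolorable
observation: |V(-1)| = 17: so not tricolorable, since 3 does not divide 17


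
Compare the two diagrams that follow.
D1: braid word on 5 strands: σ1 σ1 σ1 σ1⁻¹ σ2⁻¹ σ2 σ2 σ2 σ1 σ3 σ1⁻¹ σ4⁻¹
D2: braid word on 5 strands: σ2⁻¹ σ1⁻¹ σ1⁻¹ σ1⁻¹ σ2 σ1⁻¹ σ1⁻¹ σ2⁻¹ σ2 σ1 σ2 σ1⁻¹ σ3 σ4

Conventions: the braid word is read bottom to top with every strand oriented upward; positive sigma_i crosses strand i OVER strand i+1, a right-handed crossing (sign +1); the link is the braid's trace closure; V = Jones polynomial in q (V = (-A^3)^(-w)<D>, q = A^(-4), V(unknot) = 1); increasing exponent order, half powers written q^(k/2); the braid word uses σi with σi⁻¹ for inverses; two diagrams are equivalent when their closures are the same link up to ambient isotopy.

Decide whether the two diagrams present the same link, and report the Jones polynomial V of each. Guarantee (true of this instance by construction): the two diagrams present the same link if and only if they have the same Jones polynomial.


same link: no
V(D1) = q + 2q^3 + q^5  [12 crossings, <D> = A^-8 + 2 + A^8, w = +4]
V(D2) = q^-5 + 2q^-3 + q^-1  (w -2, c 14, <D> = A^-2 + 2A^6 + A^14)
note: 2 classes among 2 diagrams; unequal V(q) rules out equality


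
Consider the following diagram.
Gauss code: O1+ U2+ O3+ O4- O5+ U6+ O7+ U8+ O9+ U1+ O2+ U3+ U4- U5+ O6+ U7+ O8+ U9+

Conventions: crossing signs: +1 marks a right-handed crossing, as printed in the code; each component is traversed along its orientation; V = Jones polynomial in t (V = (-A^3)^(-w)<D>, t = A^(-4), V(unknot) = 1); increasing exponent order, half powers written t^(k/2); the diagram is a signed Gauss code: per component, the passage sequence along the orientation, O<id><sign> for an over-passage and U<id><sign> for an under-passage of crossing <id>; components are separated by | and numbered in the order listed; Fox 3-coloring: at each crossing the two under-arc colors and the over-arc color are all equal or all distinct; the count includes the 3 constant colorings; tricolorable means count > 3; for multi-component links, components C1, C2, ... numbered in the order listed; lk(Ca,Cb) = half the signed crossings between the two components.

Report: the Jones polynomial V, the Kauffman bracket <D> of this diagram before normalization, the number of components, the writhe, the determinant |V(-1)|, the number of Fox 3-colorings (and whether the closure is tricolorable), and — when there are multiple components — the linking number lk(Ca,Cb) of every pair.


V = t^3 + t^5 - t^6 + t^7 - t^8 + t^9 - t^10
<D> = A^-19 - A^-15 + A^-11 - A^-7 + A^-3 - A - A^9 (w = +7)
1 component over 9 crossings, w = +7
3 Fox colorings among 3^9, |V(-1)| = 7: not tricolorable
why: w = +7 (over 9 crossings) is diagram-only; (-A^3)^(-7) removes it from V


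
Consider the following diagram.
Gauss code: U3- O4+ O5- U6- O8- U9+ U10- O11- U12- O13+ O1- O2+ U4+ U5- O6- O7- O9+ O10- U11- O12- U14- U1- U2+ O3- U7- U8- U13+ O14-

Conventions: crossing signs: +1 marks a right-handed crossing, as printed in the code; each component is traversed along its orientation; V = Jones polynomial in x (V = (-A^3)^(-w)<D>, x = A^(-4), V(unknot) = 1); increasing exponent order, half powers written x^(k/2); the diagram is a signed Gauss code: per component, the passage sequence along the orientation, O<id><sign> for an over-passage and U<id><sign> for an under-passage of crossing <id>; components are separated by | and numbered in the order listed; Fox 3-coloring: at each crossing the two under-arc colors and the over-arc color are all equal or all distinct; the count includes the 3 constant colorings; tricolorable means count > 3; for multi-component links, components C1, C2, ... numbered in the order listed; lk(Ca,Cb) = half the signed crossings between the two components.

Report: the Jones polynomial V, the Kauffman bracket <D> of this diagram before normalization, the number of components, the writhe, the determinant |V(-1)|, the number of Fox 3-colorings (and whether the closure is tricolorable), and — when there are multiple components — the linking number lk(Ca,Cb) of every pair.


V = x^-8 - 2x^-7 + x^-6 - 2x^-5 + 2x^-4 + x^-2
<D> = A^-10 + 2A^-2 - 2A^2 + A^6 - 2A^10 + A^14 (w = -6)
1 component over 14 crossings, w = -6
27 Fox colorings among 3^14, |V(-1)| = 9: tricolorable
why: the span of V is 6, forcing >= 6 crossings in any diagram


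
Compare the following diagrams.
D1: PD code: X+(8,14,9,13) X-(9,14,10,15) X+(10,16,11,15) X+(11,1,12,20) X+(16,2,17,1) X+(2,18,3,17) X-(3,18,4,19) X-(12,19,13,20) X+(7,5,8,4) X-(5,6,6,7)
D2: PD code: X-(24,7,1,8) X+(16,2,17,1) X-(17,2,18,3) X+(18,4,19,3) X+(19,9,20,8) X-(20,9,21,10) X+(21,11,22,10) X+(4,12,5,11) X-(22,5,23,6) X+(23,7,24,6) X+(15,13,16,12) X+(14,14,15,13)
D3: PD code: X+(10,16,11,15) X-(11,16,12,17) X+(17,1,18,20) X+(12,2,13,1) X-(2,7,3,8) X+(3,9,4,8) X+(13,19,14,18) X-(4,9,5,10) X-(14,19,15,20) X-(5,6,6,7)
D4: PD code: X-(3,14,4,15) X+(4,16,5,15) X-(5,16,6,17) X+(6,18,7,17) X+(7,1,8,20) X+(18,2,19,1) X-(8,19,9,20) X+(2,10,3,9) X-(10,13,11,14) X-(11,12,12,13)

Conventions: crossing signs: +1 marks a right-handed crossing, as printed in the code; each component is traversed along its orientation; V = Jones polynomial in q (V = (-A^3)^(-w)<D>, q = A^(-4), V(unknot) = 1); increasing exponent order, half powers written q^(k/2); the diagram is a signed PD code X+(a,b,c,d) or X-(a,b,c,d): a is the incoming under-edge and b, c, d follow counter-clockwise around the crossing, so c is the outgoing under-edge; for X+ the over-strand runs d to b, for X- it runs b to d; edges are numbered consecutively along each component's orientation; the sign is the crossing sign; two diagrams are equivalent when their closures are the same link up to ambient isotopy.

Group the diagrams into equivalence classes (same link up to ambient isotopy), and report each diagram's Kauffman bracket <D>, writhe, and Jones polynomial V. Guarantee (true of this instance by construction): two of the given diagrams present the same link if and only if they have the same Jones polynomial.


equivalence classes: {D1, D2, D3, D4}
D1 (bracket A^6; 10 crossings at w = +2): V = 1
V(D2) = 1  [12 crossings, <D> = A^12, w = +4]
V(D3) = 1  [10 crossings, <D> = 1, w = 0]
V(D4) = 1  (w 0, c 10, <D> = 1)
key observation: one V(q) for all 4 diagrams — one class (guaranteed)


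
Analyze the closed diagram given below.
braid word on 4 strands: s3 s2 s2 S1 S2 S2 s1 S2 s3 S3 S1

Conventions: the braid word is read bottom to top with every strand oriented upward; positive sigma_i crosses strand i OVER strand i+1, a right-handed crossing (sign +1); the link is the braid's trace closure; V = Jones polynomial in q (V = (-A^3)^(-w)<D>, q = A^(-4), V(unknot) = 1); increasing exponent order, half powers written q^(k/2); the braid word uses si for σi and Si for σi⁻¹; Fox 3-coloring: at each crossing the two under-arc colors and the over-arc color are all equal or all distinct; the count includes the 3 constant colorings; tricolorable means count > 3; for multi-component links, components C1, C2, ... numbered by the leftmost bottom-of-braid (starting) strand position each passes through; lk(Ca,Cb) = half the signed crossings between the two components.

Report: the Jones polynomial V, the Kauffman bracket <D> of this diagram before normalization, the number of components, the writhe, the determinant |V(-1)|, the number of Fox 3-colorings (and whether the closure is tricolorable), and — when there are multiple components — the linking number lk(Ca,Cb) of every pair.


V(q) = -q^-5 + q^-4 - q^-3 + 2q^-2 - q^-1 + 2 - q
bracket: A^-7 - 2A^-3 + A - 2A^5 + A^9 - A^13 + A^17, w = -1
1 component, writhe -1, over 11 crossings
det 9, colorings 9 of 3^11 — tricolorable
observation: |V(-1)| = 9: so tricolorable, since 3 divides 9


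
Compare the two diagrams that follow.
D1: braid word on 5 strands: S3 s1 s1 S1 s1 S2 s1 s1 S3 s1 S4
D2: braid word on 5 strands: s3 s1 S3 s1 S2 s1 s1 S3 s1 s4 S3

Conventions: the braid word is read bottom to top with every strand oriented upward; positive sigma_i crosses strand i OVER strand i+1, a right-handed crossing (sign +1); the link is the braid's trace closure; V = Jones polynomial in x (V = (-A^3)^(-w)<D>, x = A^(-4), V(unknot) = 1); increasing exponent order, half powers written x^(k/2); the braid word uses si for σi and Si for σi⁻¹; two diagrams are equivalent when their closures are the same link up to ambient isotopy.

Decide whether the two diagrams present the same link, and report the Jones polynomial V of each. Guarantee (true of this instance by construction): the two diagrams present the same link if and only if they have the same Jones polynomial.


equivalent: yes
D1 (bracket -A^-23 + A^-19 - 2A^-15 + 2A^-11 - A^-7 + 2A^-3 + A^5; 11 crossings at w = +1): V = -x^(-1/2) - 2x^(3/2) + x^(5/2) - 2x^(7/2) + 2x^(9/2) - x^(11/2) + x^(13/2)
V(D2) = -x^(-1/2) - 2x^(3/2) + x^(5/2) - 2x^(7/2) + 2x^(9/2) - x^(11/2) + x^(13/2)  [11 crossings, <D> = -A^-17 + A^-13 - 2A^-9 + 2A^-5 - A^-1 + 2A^3 + A^11, w = +3]
observation: from 11 to 11 crossings by R-moves: one link, two diagrams


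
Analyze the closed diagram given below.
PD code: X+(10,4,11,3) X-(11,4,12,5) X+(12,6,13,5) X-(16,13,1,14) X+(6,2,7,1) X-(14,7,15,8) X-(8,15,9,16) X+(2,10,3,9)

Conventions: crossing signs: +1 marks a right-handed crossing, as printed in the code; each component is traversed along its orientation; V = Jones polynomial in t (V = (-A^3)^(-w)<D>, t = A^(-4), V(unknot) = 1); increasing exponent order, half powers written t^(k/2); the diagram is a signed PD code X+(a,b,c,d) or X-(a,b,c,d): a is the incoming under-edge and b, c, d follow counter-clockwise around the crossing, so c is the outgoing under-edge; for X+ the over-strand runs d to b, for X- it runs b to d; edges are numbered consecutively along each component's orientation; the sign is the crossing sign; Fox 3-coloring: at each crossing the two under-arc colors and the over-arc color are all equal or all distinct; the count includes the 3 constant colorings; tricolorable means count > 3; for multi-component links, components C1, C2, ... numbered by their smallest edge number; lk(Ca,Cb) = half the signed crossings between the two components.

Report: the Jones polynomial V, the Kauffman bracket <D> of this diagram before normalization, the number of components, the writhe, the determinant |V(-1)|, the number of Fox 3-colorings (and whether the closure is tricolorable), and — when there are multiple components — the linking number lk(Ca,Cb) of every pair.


Jones polynomial: V(t) = -t^-3 + 2t^-2 - 2t^-1 + 3 - 2t + 2t^2 - t^3
<D> = -A^-12 + 2A^-8 - 2A^-4 + 3 - 2A^4 + 2A^8 - A^12; writhe 0
components 1, writhe 0 (8 crossings)
3-colorings: 3 of 3^8, det 13 — not tricolorable
note: |V(-1)| = 13: so not tricolorable, since 3 does not divide 13


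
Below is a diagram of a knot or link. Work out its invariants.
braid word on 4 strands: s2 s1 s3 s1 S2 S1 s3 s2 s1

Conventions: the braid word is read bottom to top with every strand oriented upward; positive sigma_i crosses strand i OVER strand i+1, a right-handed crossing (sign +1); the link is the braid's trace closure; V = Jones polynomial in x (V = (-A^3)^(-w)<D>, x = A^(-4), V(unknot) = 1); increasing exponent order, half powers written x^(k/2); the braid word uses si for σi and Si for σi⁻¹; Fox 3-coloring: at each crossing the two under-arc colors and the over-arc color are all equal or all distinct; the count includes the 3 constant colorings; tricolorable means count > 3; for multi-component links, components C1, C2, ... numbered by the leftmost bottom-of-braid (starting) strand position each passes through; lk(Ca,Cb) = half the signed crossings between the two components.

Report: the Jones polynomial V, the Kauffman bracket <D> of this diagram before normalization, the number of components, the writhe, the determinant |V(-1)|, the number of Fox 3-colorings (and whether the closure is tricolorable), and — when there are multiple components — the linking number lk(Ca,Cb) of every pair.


V(x) = x + x^3 - x^4
bracket: A^-1 - A^3 - A^11, w = +5
1 component, writhe +5, over 9 crossings
det 3, colorings 9 of 3^9 — tricolorable
observation: |V(-1)| = 3: so tricolorable, since 3 divides 3


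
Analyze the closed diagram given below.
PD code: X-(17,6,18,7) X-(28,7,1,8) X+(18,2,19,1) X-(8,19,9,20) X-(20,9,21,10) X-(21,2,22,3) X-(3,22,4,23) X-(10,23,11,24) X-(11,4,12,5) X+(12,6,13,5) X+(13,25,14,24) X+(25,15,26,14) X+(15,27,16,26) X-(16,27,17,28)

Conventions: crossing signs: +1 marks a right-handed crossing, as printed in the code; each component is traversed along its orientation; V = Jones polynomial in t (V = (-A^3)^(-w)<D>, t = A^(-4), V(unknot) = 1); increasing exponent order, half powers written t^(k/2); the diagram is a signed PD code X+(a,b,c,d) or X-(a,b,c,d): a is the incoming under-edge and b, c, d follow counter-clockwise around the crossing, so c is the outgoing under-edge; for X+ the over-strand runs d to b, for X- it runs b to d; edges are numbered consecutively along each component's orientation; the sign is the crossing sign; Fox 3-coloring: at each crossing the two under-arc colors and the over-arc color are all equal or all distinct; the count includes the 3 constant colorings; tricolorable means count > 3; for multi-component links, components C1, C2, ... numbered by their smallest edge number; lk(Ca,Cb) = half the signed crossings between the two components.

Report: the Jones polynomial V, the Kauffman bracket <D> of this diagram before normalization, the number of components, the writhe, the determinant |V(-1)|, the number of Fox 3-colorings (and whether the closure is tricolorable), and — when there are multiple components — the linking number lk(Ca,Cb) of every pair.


V = t^-7 - 2t^-6 + 2t^-5 - 3t^-4 + 3t^-3 - 2t^-2 + 2t^-1
<D> = 2A^-8 - 2A^-4 + 3 - 3A^4 + 2A^8 - 2A^12 + A^16 (w = -4)
1 component over 14 crossings, w = -4
9 Fox colorings among 3^14, |V(-1)| = 15: tricolorable
why: the span of V is 6, forcing >= 6 crossings in any diagram


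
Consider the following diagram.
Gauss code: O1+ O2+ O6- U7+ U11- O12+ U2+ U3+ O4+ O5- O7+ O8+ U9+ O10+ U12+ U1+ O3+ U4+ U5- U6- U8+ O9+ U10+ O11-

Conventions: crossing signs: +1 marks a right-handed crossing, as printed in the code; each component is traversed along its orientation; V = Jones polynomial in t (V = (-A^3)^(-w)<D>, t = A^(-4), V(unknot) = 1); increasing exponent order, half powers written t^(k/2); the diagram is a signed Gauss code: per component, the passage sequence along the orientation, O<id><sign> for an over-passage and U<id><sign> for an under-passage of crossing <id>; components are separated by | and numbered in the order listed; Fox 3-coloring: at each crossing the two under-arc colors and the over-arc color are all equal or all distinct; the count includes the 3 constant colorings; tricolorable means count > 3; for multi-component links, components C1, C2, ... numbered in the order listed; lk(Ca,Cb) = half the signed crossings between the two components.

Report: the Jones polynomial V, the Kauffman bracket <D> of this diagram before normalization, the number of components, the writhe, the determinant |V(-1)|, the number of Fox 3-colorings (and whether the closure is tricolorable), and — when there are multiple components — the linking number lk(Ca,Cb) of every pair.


V = t^2 - t^3 + 3t^4 - 3t^5 + 3t^6 - 3t^7 + 2t^8 - t^9
<D> = -A^-18 + 2A^-14 - 3A^-10 + 3A^-6 - 3A^-2 + 3A^2 - A^6 + A^10 (w = +6)
1 component over 12 crossings, w = +6
3 Fox colorings among 3^12, |V(-1)| = 17: not tricolorable
why: the span of V is 7, forcing >= 7 crossings in any diagram


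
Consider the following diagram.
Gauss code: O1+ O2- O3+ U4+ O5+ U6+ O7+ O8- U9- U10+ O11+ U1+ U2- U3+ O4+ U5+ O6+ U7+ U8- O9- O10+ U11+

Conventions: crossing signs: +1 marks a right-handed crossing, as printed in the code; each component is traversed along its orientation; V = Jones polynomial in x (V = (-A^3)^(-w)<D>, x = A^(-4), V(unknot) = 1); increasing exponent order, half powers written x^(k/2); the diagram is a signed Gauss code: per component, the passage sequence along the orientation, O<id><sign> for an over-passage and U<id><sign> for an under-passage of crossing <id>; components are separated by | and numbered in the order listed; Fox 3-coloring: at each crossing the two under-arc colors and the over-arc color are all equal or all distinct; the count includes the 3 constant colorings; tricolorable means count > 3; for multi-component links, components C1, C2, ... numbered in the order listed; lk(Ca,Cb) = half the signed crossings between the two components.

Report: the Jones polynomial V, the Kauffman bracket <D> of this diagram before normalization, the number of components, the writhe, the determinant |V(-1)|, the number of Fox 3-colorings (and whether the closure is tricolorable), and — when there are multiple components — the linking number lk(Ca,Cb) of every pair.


V(x) = x^2 + x^4 - x^5 + x^6 - x^7
bracket: A^-13 - A^-9 + A^-5 - A^-1 - A^7, w = +5
1 component, writhe +5, over 11 crossings
det 5, colorings 3 of 3^11 — not tricolorable
observation: |V(-1)| = 5: so not tricolorable, since 3 does not divide 5


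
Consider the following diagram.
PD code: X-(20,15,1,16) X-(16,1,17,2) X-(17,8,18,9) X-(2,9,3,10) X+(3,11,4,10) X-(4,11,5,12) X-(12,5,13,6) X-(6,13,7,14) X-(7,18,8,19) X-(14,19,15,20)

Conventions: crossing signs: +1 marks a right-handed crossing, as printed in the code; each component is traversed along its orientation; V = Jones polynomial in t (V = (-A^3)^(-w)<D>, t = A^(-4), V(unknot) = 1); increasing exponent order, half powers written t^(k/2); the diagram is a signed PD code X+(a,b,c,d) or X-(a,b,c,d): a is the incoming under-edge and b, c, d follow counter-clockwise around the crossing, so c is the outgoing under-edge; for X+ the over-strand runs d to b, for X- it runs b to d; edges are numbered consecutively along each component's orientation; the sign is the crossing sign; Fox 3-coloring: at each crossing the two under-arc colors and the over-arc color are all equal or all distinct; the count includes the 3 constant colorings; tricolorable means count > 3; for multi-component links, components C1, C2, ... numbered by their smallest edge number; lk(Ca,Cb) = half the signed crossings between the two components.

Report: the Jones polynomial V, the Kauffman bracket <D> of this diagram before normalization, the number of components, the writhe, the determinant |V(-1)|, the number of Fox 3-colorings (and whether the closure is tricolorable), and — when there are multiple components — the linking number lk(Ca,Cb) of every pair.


V = -t^-8 + t^-5 + t^-3
<D> = A^-12 + A^-4 - A^8 (w = -8)
1 component over 10 crossings, w = -8
9 Fox colorings among 3^10, |V(-1)| = 3: tricolorable
why: V spans 5 powers of t: at least 5 crossings in any diagram


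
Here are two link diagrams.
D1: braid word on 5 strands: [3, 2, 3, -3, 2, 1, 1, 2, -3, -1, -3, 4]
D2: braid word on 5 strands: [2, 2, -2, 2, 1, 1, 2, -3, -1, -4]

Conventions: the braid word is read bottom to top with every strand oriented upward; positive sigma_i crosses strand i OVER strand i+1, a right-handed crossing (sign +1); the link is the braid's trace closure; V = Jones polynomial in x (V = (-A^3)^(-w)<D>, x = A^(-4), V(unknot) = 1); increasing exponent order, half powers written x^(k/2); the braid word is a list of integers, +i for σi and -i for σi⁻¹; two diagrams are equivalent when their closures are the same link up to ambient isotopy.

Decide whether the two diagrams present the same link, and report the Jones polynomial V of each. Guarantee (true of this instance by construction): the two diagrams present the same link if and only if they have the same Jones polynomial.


equivalent: yes
D1 (bracket -A^-12 + A^-8 - A^-4 + 2 - A^4 + A^8; 12 crossings at w = +4): V = x - x^2 + 2x^3 - x^4 + x^5 - x^6
V(D2) = x - x^2 + 2x^3 - x^4 + x^5 - x^6  (w +2, c 10, <D> = -A^-18 + A^-14 - A^-10 + 2A^-6 - A^-2 + A^2)
key observation: from 12 to 10 crossings by R-moves: one link, two diagrams


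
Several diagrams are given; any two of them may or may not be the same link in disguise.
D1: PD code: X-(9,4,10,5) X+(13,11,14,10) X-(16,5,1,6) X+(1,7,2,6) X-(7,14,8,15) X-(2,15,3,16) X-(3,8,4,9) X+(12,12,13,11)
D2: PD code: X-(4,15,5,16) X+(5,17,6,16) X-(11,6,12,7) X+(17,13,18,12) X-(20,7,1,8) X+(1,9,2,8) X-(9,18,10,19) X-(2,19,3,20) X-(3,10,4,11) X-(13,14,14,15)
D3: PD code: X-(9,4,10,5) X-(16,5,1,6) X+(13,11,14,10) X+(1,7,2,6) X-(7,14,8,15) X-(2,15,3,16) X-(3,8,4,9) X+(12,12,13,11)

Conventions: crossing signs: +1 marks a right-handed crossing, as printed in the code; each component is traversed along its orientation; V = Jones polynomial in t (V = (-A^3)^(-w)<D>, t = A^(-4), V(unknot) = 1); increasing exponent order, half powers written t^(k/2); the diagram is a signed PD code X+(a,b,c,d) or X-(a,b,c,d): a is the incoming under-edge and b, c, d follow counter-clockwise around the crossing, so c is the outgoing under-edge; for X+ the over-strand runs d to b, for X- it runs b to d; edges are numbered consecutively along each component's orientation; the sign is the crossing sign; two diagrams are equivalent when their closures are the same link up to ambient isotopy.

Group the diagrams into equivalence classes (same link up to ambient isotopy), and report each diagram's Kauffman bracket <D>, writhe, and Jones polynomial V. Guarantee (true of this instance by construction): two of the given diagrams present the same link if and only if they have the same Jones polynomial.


classes: {D1, D2, D3}
V(D1) = -t^-4 + t^-3 + t^-1  [8 crossings, <D> = A^-2 + A^6 - A^10, w = -2]
V(D2) = -t^-4 + t^-3 + t^-1  [10 crossings, <D> = A^-8 + 1 - A^4, w = -4]
D3 (bracket A^-2 + A^6 - A^10; 8 crossings at w = -2): V = -t^-4 + t^-3 + t^-1
note: one V(t) for all 3 diagrams — one class (guaranteed)


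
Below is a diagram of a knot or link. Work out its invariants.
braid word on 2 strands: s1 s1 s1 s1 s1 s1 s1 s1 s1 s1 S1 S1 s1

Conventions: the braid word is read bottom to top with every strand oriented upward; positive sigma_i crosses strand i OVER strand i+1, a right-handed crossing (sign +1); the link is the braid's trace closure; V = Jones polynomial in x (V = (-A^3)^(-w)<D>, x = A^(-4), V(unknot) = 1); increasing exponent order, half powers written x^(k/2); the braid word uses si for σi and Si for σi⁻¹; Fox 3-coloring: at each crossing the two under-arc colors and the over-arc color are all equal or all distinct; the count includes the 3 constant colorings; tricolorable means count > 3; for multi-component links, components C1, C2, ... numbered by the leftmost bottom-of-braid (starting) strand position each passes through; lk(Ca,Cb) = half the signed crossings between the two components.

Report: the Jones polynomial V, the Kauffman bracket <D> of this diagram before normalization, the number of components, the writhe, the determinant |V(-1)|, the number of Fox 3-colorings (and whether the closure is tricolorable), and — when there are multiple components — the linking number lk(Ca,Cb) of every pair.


Jones polynomial: V(x) = x^4 + x^6 - x^7 + x^8 - x^9 + x^10 - x^11 + x^12 - x^13
<D> = A^-25 - A^-21 + A^-17 - A^-13 + A^-9 - A^-5 + A^-1 - A^3 - A^11; writhe +9
components 1, writhe +9 (13 crossings)
3-colorings: 9 of 3^13, det 9 — tricolorable
note: w = +9 shifts under R1 moves; the (-A^3)^(-9) factor cancels that in V


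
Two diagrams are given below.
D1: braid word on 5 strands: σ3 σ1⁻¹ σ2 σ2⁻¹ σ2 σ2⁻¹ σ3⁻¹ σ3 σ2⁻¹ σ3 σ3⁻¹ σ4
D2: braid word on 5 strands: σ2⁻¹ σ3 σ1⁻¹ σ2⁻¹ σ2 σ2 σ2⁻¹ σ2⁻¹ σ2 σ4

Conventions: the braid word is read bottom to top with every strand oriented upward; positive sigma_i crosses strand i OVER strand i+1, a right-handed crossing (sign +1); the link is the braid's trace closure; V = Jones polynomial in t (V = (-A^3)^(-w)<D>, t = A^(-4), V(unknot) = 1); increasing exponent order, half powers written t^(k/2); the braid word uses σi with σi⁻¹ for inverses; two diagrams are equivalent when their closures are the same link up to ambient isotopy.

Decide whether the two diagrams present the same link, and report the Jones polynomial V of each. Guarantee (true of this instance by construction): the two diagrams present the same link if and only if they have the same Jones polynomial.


equivalent: yes
V(D1) = 1  (w 0, c 12, <D> = 1)
V(D2) = 1  [10 crossings, <D> = 1, w = 0]
key observation: one V(t) for all 2 diagrams — one class (guaranteed)


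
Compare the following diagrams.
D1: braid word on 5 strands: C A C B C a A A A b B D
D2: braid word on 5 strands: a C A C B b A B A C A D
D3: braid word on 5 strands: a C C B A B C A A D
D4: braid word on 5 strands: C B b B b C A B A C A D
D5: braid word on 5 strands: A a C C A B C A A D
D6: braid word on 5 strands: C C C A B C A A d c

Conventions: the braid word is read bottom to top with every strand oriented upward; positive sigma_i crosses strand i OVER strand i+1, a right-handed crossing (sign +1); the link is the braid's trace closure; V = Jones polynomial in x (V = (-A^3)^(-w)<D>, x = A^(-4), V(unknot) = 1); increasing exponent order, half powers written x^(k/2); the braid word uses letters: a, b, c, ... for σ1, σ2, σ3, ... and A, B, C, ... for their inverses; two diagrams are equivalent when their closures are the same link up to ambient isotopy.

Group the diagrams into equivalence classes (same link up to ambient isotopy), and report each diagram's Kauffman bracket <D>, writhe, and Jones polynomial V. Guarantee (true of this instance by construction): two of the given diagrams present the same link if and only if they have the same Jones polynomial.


equivalence classes: {D1, D2, D3, D4, D5, D6}
D1 (bracket A^-16 + 2A^-8 - 2A^-4 + 1 - 2A^4 + A^8; 12 crossings at w = -8): V = x^-8 - 2x^-7 + x^-6 - 2x^-5 + 2x^-4 + x^-2
V(D2) = x^-8 - 2x^-7 + x^-6 - 2x^-5 + 2x^-4 + x^-2  [12 crossings, <D> = A^-16 + 2A^-8 - 2A^-4 + 1 - 2A^4 + A^8, w = -8]
D3 (bracket A^-16 + 2A^-8 - 2A^-4 + 1 - 2A^4 + A^8; 10 crossings at w = -8): V = x^-8 - 2x^-7 + x^-6 - 2x^-5 + 2x^-4 + x^-2
V(D4) = x^-8 - 2x^-7 + x^-6 - 2x^-5 + 2x^-4 + x^-2  [12 crossings, <D> = A^-16 + 2A^-8 - 2A^-4 + 1 - 2A^4 + A^8, w = -8]
V(D5) = x^-8 - 2x^-7 + x^-6 - 2x^-5 + 2x^-4 + x^-2  [10 crossings, <D> = A^-16 + 2A^-8 - 2A^-4 + 1 - 2A^4 + A^8, w = -8]
V(D6) = x^-8 - 2x^-7 + x^-6 - 2x^-5 + 2x^-4 + x^-2  [10 crossings, <D> = A^-10 + 2A^-2 - 2A^2 + A^6 - 2A^10 + A^14, w = -6]
key observation: one V(x) for all 6 diagrams — one class (guaranteed)


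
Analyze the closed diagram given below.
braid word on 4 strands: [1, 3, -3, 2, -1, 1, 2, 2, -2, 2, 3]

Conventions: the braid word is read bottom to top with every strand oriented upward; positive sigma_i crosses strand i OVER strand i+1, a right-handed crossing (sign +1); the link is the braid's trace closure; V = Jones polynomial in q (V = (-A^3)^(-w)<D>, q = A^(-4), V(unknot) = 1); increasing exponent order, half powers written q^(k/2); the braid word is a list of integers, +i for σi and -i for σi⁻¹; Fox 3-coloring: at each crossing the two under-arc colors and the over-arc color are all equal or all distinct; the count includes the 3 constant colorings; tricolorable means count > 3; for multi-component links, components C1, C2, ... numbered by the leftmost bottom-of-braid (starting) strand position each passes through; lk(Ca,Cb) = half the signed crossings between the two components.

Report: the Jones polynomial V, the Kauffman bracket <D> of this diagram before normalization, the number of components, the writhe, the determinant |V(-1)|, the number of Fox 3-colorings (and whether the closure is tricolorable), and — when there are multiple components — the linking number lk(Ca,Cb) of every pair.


V = q + q^3 - q^4
<D> = A^-1 - A^3 - A^11 (w = +5)
1 component over 11 crossings, w = +5
9 Fox colorings among 3^11, |V(-1)| = 3: tricolorable
why: w = +5 (over 11 crossings) is diagram-only; (-A^3)^(-5) removes it from V


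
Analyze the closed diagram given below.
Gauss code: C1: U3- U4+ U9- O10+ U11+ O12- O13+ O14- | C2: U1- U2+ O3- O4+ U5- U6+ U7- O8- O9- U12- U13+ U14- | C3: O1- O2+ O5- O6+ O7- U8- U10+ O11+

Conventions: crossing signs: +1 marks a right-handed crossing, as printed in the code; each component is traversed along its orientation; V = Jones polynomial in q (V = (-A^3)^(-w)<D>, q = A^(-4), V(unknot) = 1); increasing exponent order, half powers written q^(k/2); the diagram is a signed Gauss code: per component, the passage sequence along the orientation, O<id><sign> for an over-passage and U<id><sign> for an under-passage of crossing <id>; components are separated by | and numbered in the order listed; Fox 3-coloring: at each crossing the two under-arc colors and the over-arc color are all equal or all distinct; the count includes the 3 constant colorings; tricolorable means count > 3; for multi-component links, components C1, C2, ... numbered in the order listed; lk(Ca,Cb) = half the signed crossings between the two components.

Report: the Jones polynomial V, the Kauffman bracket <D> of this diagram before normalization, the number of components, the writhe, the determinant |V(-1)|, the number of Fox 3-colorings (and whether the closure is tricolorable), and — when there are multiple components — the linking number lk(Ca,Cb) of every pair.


V(q) = q^-4 + q^-2 + 2
bracket: 2A^-6 + A^2 + A^10, w = -2
3 components, writhe -2, over 14 crossings
lk(C1,C2) = -1
linking number lk(C1,C3) = +1
lk(C2,C3): -1
det 4, colorings 3 of 3^14 — not tricolorable
observation: span 4 respects span(V) <= c + mu - 1 = 16 for this 3-component diagram


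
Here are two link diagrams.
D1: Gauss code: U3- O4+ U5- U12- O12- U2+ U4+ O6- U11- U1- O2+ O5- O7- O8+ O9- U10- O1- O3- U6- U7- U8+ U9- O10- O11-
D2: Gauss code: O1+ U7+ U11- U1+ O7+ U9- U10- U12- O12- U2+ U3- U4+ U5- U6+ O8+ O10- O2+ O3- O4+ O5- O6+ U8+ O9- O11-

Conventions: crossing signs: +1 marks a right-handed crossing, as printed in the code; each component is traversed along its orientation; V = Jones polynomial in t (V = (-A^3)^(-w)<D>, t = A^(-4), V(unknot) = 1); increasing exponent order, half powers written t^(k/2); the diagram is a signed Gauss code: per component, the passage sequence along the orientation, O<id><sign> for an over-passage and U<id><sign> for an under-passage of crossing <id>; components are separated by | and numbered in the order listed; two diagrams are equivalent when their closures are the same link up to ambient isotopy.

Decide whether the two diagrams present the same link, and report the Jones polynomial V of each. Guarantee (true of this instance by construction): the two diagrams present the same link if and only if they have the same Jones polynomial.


equivalent: no
D1 (bracket A^-10 + A^-2 - A^2 + A^6 - A^10; 12 crossings at w = -6): V = -t^-7 + t^-6 - t^-5 + t^-4 + t^-2
D2 (bracket 1; 12 crossings at w = 0): V = 1
key observation: comparing 2 Jones polynomials yields 2 groups


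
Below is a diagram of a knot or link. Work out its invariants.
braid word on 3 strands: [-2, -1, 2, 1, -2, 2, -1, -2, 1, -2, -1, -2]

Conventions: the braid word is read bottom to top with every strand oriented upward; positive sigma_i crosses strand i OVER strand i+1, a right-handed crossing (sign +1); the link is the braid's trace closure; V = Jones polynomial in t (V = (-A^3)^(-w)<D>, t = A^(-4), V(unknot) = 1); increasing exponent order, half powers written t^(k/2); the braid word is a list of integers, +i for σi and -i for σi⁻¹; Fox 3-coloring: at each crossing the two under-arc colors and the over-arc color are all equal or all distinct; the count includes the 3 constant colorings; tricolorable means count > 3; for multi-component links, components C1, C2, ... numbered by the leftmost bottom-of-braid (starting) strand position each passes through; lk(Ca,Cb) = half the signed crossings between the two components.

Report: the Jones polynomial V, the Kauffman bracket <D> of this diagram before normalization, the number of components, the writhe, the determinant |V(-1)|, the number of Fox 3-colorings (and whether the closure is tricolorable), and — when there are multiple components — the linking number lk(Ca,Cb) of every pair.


V(t) = -t^-4 + t^-3 + t^-1
bracket: A^-8 + 1 - A^4, w = -4
1 component, writhe -4, over 12 crossings
det 3, colorings 9 of 3^12 — tricolorable
observation: det 3 = |V(-1)|; divisible by 3, so tricolorable
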